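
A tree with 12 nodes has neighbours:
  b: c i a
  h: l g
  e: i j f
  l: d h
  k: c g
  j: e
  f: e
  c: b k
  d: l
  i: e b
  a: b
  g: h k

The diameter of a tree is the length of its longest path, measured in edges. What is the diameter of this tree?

Starting from d, a farthest node is j at distance 9.
One longest path: d – l – h – g – k – c – b – i – e – j.
So the diameter is 9.

9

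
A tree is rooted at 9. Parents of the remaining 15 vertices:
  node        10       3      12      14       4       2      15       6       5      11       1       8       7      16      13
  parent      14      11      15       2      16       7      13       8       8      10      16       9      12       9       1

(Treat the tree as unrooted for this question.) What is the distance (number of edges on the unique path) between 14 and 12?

The path is 14–2–7–12, which has 3 edges.

3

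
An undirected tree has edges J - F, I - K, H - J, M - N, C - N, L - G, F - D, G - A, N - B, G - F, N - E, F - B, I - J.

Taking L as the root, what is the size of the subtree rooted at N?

4

The subtree rooted at N contains: N, E, M, C — 4 nodes.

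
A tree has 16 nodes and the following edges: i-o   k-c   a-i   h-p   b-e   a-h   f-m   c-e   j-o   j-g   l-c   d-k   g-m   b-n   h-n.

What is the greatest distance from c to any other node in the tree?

11

The node farthest from c is f, via c–e–b–n–h–a–i–o–j–g–m–f — 11 edges.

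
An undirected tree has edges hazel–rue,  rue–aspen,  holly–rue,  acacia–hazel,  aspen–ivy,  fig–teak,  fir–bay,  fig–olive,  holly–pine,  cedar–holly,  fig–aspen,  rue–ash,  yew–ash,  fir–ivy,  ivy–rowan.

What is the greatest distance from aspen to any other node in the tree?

3

The node farthest from aspen is yew (acacia, pine, cedar, bay also at distance 3), via aspen – rue – ash – yew — 3 edges.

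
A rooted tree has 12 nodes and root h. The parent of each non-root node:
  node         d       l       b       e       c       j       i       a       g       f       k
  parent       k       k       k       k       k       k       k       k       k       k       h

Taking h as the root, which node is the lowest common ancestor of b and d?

b's ancestor chain is b, k, h and d's is d, k, h; they first meet at k.

k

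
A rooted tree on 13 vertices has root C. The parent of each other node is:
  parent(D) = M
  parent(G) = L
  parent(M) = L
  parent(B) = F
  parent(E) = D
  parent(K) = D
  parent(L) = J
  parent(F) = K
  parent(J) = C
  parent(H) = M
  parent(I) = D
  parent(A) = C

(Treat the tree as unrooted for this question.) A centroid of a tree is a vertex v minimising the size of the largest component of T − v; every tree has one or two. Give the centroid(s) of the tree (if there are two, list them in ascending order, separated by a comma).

Delete M: the remaining components have sizes 6, 5, 1. Max 6 ≤ 6, so M is a centroid.
No neighbour of M does as well, so M is the unique centroid.

M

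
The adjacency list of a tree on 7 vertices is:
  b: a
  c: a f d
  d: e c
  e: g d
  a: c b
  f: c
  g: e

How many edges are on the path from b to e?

4

The path is b – a – c – d – e, which has 4 edges.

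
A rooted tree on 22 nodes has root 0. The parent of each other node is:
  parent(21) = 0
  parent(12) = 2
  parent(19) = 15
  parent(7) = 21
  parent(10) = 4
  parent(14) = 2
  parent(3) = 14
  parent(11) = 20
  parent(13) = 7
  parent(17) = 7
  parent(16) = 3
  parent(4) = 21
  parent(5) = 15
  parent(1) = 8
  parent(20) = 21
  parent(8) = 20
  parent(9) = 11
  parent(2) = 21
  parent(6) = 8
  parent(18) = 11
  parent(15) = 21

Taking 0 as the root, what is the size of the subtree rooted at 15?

3

Descendants of 15 (including itself): 15, 5, 19. That's 3.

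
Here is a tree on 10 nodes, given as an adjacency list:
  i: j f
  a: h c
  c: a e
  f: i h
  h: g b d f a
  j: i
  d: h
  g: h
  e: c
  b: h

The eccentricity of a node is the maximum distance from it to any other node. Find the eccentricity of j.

6

Distances from j peak at 6, attained at e.
j-i-f-h-a-c-e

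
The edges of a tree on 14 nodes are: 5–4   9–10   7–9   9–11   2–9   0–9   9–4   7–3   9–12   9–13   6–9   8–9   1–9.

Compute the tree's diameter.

4

A longest path is 3 – 7 – 9 – 4 – 5, with 4 edges.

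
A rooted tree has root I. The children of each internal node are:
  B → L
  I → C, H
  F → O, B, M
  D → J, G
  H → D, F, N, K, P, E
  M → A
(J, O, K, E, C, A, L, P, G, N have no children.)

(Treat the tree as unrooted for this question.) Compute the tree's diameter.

5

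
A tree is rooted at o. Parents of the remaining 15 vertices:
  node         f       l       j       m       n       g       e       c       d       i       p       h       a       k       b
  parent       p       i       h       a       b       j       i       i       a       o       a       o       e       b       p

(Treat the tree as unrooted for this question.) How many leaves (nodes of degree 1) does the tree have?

Exactly 8 nodes have a single neighbour: c, d, f, g, k, l, m, n.

8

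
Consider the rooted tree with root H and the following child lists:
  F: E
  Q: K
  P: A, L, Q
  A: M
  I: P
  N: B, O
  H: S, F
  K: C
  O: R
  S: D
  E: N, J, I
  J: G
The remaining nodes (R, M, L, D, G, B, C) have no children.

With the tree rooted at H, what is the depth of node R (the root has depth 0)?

5

H – F – E – N – O – R — 5 edges.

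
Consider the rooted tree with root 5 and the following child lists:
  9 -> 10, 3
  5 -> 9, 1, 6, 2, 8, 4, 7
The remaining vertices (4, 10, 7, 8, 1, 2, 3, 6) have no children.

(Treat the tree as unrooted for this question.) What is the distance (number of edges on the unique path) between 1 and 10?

3

1 - 5 - 9 - 10: 3 edges.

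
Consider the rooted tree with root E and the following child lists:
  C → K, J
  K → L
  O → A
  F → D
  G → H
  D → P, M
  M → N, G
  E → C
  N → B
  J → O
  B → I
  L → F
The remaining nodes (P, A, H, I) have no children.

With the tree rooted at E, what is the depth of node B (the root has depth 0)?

8

Path from E to B: E → C → K → L → F → D → M → N → B, which has 8 edges.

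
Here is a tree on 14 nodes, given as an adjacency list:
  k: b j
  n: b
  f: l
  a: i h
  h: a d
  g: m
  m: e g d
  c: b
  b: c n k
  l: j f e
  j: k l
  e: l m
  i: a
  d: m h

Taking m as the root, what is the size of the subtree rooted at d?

4

The subtree rooted at d contains: d, h, a, i — 4 nodes.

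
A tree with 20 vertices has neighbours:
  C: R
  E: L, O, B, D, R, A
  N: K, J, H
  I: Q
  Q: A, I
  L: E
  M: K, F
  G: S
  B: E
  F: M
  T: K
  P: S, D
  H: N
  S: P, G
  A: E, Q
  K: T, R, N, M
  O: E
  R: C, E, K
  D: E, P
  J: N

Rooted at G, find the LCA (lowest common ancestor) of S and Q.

S

Ancestors of S (toward the root): S, G.
Ancestors of Q: Q, A, E, D, P, S, G.
The deepest node appearing in both lists is S.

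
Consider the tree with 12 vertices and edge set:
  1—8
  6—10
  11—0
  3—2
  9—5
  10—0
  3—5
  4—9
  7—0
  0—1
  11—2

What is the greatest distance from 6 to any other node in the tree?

The node farthest from 6 is 4, via 6 – 10 – 0 – 11 – 2 – 3 – 5 – 9 – 4 — 8 edges.

8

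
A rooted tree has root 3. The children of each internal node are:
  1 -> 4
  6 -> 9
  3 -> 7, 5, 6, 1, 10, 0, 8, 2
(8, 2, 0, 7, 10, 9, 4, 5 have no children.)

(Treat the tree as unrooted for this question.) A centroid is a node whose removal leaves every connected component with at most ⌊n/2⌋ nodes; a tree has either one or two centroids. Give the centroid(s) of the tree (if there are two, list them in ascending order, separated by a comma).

3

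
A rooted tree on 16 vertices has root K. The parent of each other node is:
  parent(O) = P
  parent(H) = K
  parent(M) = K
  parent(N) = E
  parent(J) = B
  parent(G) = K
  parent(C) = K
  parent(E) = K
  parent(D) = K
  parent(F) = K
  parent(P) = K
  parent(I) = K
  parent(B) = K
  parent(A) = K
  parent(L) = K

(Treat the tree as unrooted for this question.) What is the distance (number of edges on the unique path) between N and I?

Walking from N: N–E–K–I. Length 3.

3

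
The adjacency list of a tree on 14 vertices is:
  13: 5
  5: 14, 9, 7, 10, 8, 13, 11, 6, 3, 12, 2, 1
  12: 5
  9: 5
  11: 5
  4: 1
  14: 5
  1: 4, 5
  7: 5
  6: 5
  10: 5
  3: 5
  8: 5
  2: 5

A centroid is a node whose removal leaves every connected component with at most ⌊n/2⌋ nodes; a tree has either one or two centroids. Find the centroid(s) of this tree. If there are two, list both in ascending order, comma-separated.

Delete 5: the remaining components have sizes 2, 1, 1, 1, 1, 1, 1, 1, 1, 1, 1, 1. Max 2 ≤ 7, so 5 is a centroid.
Every other node leaves some component of size > 7, so the centroid is unique.

5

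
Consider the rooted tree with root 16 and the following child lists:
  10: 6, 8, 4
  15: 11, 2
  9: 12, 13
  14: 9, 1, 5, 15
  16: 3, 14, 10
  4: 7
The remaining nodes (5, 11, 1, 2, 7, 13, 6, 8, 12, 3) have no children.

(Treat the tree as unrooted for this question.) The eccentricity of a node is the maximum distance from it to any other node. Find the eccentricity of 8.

5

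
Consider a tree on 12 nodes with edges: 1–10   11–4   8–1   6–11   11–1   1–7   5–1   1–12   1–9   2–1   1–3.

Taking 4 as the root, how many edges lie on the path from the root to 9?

3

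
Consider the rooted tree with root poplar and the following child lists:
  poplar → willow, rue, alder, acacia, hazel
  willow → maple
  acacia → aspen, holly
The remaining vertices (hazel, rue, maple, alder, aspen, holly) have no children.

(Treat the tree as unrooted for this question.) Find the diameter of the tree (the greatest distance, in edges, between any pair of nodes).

Starting from holly, a farthest node is maple at distance 4.
One longest path: holly – acacia – poplar – willow – maple.
So the diameter is 4.

4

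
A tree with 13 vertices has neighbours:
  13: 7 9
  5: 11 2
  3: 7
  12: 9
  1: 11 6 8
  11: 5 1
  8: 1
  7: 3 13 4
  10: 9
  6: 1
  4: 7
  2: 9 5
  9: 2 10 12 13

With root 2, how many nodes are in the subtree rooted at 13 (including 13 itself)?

The subtree rooted at 13 contains: 13, 7, 3, 4 — 4 nodes.

4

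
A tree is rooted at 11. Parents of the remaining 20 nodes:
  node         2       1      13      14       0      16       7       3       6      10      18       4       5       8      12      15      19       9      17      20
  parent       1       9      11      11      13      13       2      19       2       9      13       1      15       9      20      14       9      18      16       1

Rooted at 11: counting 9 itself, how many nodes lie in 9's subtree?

Descendants of 9 (including itself): 9, 8, 1, 19, 10, 20, 4, 2, 3, 12, 7, 6. That's 12.

12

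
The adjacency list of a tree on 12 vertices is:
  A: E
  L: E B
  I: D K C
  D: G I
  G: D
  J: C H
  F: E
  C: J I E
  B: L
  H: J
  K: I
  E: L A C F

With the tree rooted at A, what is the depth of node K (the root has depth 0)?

4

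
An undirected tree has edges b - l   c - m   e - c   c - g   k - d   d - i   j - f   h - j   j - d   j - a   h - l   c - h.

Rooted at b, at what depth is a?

4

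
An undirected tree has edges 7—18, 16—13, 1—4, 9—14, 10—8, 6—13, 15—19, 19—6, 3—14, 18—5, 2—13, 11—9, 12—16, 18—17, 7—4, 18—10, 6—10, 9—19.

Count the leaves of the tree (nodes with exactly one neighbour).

9

Degree-1 nodes: 1, 2, 3, 5, 8, 11, 12, 15, 17 — 9 of them.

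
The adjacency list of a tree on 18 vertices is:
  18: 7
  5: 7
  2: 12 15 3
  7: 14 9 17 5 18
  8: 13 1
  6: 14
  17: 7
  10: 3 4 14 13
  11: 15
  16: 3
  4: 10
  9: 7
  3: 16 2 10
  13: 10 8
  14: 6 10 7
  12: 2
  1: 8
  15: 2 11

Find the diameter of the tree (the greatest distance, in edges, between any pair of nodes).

7

Starting from 5, a farthest node is 11 at distance 7.
One longest path: 5 – 7 – 14 – 10 – 3 – 2 – 15 – 11.
So the diameter is 7.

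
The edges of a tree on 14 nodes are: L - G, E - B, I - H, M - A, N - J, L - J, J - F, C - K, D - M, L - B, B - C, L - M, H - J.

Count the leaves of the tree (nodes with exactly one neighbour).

Degree-1 nodes: A, D, E, F, G, I, K, N — 8 of them.

8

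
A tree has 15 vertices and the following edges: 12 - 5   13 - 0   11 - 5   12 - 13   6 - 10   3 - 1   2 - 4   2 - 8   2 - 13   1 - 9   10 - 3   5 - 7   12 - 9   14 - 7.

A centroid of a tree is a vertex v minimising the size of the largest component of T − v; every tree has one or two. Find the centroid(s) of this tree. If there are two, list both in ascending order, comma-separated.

12

Removing 12 splits the tree into components of sizes 5, 5, 4; the largest is 5 ≤ ⌊15/2⌋ = 7.
No neighbour of 12 does as well, so 12 is the unique centroid.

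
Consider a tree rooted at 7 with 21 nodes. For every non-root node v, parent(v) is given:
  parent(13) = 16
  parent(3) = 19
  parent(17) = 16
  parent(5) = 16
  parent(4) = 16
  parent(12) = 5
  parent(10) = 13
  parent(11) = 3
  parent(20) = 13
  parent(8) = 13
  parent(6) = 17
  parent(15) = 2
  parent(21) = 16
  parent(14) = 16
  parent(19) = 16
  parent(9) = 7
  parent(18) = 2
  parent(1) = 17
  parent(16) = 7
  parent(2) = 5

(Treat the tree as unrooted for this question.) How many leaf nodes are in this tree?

The leaves are 1, 4, 6, 8, 9, 10, 11, 12, 14, 15, 18, 20, 21.
That is 13 leaves.

13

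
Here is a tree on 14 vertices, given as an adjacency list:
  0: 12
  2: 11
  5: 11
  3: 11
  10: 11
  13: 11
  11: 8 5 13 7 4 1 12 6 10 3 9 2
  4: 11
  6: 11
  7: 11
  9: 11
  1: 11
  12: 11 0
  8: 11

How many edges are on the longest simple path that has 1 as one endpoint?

Distances from 1 peak at 3, attained at 0.
1-11-12-0

3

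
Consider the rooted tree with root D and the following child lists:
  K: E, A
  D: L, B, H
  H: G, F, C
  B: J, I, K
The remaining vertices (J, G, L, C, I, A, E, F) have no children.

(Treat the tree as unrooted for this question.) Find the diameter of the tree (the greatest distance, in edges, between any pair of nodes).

5

BFS from A reaches C last, at distance 5; BFS from C confirms no node is farther.
Path: A–K–B–D–H–C.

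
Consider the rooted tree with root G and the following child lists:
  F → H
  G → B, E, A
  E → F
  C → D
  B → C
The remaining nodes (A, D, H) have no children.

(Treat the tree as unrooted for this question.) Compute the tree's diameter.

BFS from H reaches D last, at distance 6; BFS from D confirms no node is farther.
Path: H - F - E - G - B - C - D.

6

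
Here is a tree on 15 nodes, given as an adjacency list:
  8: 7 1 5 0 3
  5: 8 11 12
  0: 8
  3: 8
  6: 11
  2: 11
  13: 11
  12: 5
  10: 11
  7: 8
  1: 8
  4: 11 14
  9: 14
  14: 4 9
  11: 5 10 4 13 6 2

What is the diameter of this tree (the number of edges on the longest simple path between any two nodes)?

Starting from 3, a farthest node is 9 at distance 6.
One longest path: 3 - 8 - 5 - 11 - 4 - 14 - 9.
So the diameter is 6.

6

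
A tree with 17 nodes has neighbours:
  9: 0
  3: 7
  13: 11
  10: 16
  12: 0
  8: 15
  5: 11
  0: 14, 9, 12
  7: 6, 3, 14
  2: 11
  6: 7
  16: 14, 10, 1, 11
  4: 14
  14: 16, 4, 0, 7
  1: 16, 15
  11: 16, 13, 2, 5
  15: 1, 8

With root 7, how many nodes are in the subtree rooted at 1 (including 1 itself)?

The subtree rooted at 1 contains: 1, 15, 8 — 3 nodes.

3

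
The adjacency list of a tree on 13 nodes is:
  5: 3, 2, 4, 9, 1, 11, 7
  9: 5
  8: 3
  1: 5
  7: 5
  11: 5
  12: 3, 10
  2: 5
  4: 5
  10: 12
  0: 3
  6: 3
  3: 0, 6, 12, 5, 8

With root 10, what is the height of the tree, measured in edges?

4

A deepest node is 7, reached by 10 → 12 → 3 → 5 → 7.
That path has 4 edges, so the height is 4.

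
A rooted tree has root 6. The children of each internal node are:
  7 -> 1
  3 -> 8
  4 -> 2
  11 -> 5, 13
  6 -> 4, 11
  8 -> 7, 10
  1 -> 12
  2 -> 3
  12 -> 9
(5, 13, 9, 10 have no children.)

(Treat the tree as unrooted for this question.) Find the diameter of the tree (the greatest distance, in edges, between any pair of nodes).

10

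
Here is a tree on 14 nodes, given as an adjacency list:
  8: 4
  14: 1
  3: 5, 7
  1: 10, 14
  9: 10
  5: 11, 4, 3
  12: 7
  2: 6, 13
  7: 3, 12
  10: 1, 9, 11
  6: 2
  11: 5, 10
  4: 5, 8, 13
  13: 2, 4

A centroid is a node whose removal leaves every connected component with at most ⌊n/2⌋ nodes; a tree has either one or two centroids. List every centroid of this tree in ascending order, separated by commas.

5

Removing 5 splits the tree into components of sizes 5, 5, 3; the largest is 5 ≤ ⌊14/2⌋ = 7.
Every other node leaves some component of size > 7, so the centroid is unique.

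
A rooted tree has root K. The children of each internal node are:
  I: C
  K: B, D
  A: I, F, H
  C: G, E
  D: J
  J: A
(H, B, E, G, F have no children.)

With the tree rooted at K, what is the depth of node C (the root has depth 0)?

Climbing from C to the root: C → I → A → J → D → K. That's 5 steps.

5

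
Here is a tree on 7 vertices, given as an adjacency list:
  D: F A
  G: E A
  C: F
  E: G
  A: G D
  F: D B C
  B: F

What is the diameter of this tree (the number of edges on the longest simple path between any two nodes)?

A longest path is E-G-A-D-F-B, with 5 edges.

5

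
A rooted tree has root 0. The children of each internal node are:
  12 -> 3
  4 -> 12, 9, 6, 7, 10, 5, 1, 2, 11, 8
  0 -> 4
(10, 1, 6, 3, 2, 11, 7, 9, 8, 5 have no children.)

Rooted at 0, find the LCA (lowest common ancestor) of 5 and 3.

4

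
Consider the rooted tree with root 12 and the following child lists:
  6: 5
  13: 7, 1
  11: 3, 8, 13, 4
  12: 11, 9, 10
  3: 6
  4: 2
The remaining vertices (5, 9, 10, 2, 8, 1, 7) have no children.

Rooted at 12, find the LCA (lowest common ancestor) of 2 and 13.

Ancestors of 2 (toward the root): 2, 4, 11, 12.
Ancestors of 13: 13, 11, 12.
The deepest node appearing in both lists is 11.

11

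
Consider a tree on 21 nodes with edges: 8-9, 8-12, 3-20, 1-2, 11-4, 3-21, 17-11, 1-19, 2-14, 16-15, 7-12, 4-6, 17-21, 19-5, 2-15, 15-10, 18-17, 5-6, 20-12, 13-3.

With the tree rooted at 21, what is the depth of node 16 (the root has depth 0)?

10

21 → 17 → 11 → 4 → 6 → 5 → 19 → 1 → 2 → 15 → 16 — 10 edges.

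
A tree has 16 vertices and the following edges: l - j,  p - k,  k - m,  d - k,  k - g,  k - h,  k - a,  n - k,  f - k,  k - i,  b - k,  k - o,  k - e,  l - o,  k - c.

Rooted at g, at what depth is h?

2

Climbing from h to the root: h–k–g. That's 2 steps.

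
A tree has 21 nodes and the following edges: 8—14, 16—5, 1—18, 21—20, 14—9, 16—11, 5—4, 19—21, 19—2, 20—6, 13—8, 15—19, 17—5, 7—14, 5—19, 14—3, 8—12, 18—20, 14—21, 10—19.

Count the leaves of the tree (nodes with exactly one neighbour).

13

The leaves are 1, 2, 3, 4, 6, 7, 9, 10, 11, 12, 13, 15, 17.
That is 13 leaves.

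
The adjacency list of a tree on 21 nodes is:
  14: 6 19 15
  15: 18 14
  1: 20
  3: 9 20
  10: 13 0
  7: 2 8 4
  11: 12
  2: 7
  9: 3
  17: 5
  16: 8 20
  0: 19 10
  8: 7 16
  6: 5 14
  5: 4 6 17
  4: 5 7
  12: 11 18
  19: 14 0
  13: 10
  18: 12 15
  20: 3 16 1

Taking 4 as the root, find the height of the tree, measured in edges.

7

13 sits deepest: 4-5-6-14-19-0-10-13 — 7 edges from the root.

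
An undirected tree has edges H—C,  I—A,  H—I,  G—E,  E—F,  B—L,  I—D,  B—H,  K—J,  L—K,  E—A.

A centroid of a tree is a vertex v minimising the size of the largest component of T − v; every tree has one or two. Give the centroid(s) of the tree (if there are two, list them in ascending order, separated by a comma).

H, I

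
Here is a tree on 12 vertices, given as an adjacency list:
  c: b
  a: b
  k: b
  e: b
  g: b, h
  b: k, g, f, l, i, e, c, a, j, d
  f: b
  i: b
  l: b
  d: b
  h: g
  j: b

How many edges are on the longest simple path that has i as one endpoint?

A farthest node from i is h.
The path i-b-g-h has 3 edges.

3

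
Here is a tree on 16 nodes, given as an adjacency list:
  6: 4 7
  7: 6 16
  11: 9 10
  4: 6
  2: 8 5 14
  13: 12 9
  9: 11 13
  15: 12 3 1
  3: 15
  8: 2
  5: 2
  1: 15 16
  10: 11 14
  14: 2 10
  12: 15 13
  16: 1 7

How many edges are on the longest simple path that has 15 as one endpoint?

8

A farthest node from 15 is 8 (5 also at distance 8).
The path 15 – 12 – 13 – 9 – 11 – 10 – 14 – 2 – 8 has 8 edges.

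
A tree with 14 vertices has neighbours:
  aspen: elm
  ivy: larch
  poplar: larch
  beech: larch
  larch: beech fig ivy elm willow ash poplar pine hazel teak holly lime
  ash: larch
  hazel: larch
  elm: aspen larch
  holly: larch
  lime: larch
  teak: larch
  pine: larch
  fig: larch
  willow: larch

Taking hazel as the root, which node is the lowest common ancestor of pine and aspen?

Ancestors of pine (toward the root): pine, larch, hazel.
Ancestors of aspen: aspen, elm, larch, hazel.
The deepest node appearing in both lists is larch.

larch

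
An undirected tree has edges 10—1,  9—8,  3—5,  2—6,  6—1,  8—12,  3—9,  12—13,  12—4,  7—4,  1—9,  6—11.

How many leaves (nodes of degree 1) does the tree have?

Exactly 6 nodes have a single neighbour: 2, 5, 7, 10, 11, 13.

6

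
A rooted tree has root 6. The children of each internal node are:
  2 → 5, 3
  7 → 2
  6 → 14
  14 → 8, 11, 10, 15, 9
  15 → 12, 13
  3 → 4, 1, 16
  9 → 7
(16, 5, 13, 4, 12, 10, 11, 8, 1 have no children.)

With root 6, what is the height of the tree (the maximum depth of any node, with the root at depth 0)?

6

4 sits deepest: 6 – 14 – 9 – 7 – 2 – 3 – 4 — 6 edges from the root.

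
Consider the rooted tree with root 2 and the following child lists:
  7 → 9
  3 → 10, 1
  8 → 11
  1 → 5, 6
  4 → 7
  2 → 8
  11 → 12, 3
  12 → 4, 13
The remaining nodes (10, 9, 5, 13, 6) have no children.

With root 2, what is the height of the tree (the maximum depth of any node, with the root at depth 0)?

6

9 sits deepest: 2 – 8 – 11 – 12 – 4 – 7 – 9 — 6 edges from the root.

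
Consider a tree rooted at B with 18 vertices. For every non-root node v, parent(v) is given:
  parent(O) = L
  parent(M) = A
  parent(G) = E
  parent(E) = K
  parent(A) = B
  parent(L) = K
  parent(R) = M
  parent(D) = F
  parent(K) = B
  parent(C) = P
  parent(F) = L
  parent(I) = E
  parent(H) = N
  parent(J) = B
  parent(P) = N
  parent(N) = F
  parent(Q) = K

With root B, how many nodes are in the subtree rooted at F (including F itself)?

F's subtree: {F, N, D, H, P, C}, size 6.

6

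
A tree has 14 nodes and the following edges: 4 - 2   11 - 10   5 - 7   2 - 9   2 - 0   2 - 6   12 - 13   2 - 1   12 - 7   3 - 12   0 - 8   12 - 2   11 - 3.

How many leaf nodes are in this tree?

Exactly 8 nodes have a single neighbour: 1, 4, 5, 6, 8, 9, 10, 13.

8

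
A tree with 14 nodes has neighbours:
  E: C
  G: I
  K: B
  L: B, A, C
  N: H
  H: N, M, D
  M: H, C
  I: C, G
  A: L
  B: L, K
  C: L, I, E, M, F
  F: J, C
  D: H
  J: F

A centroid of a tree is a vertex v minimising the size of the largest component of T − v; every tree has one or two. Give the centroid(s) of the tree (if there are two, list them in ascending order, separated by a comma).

C

If C is removed the pieces have sizes 4, 4, 2, 2, 1, all ≤ ⌊14/2⌋ = 7.
No neighbour of C does as well, so C is the unique centroid.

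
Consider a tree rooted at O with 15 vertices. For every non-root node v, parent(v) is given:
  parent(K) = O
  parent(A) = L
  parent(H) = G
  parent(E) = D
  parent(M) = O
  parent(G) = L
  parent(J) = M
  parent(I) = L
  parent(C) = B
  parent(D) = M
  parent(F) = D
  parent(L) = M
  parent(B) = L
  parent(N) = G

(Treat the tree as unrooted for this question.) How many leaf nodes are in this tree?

9

The leaves are A, C, E, F, H, I, J, K, N.
That is 9 leaves.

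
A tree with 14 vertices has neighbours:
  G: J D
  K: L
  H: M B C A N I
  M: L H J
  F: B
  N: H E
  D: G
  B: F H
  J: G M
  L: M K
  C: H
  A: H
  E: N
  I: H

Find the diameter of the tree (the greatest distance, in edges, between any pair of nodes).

6

A longest path is D – G – J – M – H – N – E, with 6 edges.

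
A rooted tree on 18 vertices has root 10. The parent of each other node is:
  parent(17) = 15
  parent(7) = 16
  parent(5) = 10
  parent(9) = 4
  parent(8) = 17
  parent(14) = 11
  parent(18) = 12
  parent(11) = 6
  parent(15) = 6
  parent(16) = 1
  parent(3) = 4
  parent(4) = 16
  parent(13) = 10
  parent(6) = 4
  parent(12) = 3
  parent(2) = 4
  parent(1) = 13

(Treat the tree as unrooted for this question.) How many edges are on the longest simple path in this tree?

BFS from 8 reaches 5 last, at distance 9; BFS from 5 confirms no node is farther.
Path: 8 - 17 - 15 - 6 - 4 - 16 - 1 - 13 - 10 - 5.

9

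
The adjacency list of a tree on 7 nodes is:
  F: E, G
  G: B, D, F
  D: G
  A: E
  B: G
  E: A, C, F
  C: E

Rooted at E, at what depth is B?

3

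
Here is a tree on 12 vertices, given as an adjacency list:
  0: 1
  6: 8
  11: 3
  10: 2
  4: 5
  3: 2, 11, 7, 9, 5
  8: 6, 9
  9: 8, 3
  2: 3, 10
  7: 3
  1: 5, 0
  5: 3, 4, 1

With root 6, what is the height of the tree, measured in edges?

A deepest node is 0, reached by 6 → 8 → 9 → 3 → 5 → 1 → 0.
That path has 6 edges, so the height is 6.

6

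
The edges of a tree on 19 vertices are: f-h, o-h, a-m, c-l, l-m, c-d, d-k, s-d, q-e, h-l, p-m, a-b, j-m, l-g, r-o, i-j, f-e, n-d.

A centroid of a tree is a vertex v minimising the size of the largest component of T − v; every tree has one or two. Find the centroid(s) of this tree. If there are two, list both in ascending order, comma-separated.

Delete l: the remaining components have sizes 6, 6, 5, 1. Max 6 ≤ 9, so l is a centroid.
Every other node leaves some component of size > 9, so the centroid is unique.

l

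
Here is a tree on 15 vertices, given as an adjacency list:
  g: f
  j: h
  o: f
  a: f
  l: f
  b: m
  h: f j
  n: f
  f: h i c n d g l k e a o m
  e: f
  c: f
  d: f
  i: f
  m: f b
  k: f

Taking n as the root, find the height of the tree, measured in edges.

3

A deepest node is j, reached by n–f–h–j.
That path has 3 edges, so the height is 3.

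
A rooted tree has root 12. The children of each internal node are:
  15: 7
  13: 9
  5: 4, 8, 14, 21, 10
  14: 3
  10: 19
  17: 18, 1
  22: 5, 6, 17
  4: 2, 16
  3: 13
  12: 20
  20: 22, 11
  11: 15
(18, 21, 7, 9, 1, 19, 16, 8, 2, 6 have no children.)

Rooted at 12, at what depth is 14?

Path from 12 to 14: 12 – 20 – 22 – 5 – 14, which has 4 edges.

4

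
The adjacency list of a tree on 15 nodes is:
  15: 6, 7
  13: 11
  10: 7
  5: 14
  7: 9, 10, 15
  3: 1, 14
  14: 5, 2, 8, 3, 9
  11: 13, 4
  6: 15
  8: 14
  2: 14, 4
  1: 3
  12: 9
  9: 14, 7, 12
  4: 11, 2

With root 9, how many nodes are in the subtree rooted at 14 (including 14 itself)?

9

14's subtree: {14, 2, 3, 5, 8, 4, 1, 11, 13}, size 9.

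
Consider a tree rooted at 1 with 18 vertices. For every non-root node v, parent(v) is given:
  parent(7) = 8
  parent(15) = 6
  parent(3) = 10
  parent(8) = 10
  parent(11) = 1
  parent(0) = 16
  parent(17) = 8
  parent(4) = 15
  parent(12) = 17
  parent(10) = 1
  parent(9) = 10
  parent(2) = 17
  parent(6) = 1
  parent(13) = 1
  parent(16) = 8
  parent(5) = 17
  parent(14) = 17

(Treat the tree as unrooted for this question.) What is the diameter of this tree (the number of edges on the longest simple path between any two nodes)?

7

Starting from 4, a farthest node is 5 at distance 7.
One longest path: 4 - 15 - 6 - 1 - 10 - 8 - 17 - 5.
So the diameter is 7.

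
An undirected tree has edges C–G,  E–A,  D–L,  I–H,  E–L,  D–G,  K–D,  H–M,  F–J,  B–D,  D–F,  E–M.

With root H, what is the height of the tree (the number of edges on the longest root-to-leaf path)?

6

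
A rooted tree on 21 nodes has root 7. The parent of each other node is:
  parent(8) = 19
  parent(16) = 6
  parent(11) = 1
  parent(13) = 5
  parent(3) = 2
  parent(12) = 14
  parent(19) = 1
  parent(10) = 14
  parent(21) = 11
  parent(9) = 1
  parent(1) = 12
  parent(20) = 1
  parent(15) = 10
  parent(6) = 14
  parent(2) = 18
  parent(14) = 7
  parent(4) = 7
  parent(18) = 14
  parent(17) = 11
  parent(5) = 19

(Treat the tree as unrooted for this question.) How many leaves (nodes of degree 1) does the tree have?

Exactly 10 nodes have a single neighbour: 3, 4, 8, 9, 13, 15, 16, 17, 20, 21.

10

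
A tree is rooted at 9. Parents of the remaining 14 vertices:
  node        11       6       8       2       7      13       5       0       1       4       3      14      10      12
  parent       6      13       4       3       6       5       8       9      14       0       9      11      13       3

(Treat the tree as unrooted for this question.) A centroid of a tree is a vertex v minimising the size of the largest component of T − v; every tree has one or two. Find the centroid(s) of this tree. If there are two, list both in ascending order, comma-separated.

Delete 5: the remaining components have sizes 7, 7. Max 7 ≤ 7, so 5 is a centroid.
No neighbour of 5 does as well, so 5 is the unique centroid.

5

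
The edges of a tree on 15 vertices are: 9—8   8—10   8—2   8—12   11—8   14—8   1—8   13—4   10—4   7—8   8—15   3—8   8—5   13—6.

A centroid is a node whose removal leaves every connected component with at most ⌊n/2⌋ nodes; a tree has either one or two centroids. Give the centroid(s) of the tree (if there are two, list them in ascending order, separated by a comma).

8

Removing 8 splits the tree into components of sizes 4, 1, 1, 1, 1, 1, 1, 1, 1, 1, 1; the largest is 4 ≤ ⌊15/2⌋ = 7.
Every other node leaves some component of size > 7, so the centroid is unique.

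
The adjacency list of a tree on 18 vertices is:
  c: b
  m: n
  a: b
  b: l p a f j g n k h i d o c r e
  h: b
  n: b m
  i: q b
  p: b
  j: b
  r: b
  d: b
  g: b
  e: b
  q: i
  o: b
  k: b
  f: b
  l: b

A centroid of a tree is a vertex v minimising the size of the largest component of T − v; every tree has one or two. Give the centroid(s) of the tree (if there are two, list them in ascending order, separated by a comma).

If b is removed the pieces have sizes 2, 2, 1, 1, 1, 1, 1, 1, 1, 1, 1, 1, 1, 1, 1, all ≤ ⌊18/2⌋ = 9.
Every other node leaves some component of size > 9, so the centroid is unique.

b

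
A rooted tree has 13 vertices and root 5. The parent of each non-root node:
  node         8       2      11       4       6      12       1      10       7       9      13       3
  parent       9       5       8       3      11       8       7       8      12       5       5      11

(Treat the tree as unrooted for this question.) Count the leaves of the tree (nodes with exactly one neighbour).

6

Exactly 6 nodes have a single neighbour: 1, 2, 4, 6, 10, 13.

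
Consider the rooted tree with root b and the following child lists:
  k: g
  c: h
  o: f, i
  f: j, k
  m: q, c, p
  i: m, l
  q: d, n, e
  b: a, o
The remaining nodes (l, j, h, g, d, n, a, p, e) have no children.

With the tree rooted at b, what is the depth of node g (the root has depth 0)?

4

Climbing from g to the root: g–k–f–o–b. That's 4 steps.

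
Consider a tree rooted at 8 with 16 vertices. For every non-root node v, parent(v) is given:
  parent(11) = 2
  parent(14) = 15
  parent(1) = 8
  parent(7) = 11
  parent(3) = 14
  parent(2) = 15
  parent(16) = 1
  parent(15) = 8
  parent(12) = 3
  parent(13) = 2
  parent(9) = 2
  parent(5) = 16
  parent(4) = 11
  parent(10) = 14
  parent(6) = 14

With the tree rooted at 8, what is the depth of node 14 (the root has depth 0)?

8 – 15 – 14 — 2 edges.

2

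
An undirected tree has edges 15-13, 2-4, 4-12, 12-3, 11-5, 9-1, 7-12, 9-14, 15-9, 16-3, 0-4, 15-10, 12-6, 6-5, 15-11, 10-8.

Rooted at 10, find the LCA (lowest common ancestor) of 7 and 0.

12

Ancestors of 7 (toward the root): 7, 12, 6, 5, 11, 15, 10.
Ancestors of 0: 0, 4, 12, 6, 5, 11, 15, 10.
The deepest node appearing in both lists is 12.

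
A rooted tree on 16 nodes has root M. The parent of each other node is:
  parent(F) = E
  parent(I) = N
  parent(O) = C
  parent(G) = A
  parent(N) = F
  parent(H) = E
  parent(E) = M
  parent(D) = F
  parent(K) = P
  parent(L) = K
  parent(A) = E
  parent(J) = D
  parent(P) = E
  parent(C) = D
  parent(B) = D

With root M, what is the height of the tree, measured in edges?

The longest root-to-leaf path is M → E → F → D → C → O (5 edges).

5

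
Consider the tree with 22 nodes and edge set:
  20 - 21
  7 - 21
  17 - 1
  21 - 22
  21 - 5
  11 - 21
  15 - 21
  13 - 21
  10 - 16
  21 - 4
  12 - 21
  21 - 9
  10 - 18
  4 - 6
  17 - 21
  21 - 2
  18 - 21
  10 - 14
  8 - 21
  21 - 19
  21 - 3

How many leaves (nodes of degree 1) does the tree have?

17

The leaves are 1, 2, 3, 5, 6, 7, 8, 9, 11, 12, 13, 14, 15, 16, 19, 20, 22.
That is 17 leaves.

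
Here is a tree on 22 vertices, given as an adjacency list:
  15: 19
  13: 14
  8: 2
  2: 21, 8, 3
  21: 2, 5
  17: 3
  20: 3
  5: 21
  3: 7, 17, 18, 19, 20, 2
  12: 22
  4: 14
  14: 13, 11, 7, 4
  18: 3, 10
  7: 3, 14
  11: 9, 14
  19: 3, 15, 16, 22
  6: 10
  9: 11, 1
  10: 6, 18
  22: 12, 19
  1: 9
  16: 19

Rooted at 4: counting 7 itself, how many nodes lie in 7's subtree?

Descendants of 7 (including itself): 7, 3, 19, 2, 20, 18, 17, 16, 22, 15, 8, 21, 10, 12, 5, 6. That's 16.

16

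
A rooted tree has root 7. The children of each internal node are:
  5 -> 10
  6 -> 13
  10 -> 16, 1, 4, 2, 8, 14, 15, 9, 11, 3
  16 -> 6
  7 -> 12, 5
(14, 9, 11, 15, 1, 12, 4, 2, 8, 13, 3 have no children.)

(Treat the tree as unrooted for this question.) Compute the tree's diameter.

6

BFS from 13 reaches 12 last, at distance 6; BFS from 12 confirms no node is farther.
Path: 13 – 6 – 16 – 10 – 5 – 7 – 12.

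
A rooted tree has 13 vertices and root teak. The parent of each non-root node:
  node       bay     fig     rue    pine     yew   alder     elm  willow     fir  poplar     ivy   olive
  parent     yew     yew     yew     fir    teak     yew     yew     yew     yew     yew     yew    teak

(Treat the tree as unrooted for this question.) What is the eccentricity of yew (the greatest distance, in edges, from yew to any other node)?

The node farthest from yew is pine (olive also at distance 2), via yew-fir-pine — 2 edges.

2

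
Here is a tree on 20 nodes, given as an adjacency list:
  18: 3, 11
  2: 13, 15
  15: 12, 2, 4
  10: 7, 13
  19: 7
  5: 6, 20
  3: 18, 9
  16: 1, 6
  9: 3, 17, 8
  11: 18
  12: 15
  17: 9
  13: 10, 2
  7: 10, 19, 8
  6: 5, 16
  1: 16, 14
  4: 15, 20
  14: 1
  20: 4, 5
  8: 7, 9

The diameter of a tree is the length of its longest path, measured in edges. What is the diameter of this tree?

16

Starting from 11, a farthest node is 14 at distance 16.
One longest path: 11-18-3-9-8-7-10-13-2-15-4-20-5-6-16-1-14.
So the diameter is 16.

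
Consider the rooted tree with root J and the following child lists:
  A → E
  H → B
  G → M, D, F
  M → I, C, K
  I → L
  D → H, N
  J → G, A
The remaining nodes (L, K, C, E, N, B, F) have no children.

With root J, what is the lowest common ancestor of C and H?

Path C→root: C M G J; path H→root: H D G J.
First common node: G.

G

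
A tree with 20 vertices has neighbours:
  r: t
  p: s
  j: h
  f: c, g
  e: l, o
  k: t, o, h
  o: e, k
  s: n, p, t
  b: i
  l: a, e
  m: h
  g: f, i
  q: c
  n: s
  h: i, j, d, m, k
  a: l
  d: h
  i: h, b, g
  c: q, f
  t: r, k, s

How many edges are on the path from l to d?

5

The path is l–e–o–k–h–d, which has 5 edges.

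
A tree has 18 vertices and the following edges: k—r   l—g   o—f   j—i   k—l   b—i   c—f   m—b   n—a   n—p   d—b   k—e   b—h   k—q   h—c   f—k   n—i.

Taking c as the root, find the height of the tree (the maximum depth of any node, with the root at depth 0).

5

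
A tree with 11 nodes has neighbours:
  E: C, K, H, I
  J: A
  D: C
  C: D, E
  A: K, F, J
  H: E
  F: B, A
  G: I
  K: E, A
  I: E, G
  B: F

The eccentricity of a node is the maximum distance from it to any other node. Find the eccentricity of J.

5

A farthest node from J is D (G also at distance 5).
The path J – A – K – E – C – D has 5 edges.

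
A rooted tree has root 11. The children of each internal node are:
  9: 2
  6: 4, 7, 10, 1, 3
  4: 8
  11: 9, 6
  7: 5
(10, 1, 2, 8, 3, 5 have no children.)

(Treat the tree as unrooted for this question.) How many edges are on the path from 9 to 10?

9 - 11 - 6 - 10: 3 edges.

3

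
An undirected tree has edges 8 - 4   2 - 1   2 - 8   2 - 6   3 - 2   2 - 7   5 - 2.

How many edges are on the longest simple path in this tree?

3

BFS from 4 reaches 6 last, at distance 3; BFS from 6 confirms no node is farther.
Path: 4-8-2-6.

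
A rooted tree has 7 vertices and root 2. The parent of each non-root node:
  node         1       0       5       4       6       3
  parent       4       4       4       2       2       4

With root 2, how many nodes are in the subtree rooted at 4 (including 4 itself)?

Descendants of 4 (including itself): 4, 5, 0, 1, 3. That's 5.

5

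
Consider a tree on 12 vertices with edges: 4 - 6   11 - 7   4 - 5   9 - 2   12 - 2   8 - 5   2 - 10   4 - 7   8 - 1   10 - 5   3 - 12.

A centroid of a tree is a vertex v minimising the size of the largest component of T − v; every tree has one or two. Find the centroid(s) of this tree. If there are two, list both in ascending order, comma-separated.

Delete 5: the remaining components have sizes 5, 4, 2. Max 5 ≤ 6, so 5 is a centroid.
Every other node leaves some component of size > 6, so the centroid is unique.

5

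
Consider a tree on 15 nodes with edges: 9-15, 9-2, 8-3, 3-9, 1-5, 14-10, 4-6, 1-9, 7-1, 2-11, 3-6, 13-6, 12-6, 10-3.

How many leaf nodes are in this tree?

9

The leaves are 4, 5, 7, 8, 11, 12, 13, 14, 15.
That is 9 leaves.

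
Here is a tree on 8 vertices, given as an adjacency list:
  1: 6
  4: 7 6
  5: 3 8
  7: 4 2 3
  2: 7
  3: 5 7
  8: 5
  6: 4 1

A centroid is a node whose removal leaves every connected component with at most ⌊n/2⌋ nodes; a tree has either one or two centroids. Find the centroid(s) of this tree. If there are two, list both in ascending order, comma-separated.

7

If 7 is removed the pieces have sizes 3, 3, 1, all ≤ ⌊8/2⌋ = 4.
No neighbour of 7 does as well, so 7 is the unique centroid.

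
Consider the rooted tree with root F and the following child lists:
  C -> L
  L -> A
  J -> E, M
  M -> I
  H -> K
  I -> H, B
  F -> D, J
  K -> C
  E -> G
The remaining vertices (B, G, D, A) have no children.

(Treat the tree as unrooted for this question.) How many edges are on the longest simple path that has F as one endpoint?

A farthest node from F is A.
The path F–J–M–I–H–K–C–L–A has 8 edges.

8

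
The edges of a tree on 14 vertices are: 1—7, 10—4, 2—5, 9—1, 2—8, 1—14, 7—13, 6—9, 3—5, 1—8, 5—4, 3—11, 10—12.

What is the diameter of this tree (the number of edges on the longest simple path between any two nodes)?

8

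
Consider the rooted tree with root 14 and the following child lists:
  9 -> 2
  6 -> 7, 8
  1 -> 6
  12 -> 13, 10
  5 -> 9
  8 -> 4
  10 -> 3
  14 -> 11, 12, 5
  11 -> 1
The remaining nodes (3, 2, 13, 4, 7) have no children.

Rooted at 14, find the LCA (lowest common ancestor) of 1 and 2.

Path 1→root: 1 11 14; path 2→root: 2 9 5 14.
First common node: 14.

14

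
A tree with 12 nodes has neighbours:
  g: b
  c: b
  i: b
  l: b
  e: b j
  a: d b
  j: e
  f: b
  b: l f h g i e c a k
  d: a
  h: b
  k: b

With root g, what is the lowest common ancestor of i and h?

i's ancestor chain is i, b, g and h's is h, b, g; they first meet at b.

b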